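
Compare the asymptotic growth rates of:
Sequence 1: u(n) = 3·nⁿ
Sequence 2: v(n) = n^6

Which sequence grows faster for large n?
Comparing growth rates:
Growth-rate hierarchy: log n ≺ any polynomial ≺ any exponential cⁿ (c>1) ≺ n! ≺ nⁿ.
super-exponential nⁿ dominates polynomial degree 6 asymptotically.

u(n) grows faster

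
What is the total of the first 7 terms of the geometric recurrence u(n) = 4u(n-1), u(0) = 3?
Computing the sequence terms: 3, 12, 48, 192, 768, 3072, 12288
Adding these values together:

16383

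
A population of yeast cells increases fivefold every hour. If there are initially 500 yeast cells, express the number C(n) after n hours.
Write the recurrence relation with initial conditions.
Each hour multiplies the count by 5, so the count after n hours depends only on the count after n-1 hours: C(n) = 5 × C(n-1). The starting count gives C(0) = 500.
Unrolling n times gives the closed form C(n) = 500 × 5ⁿ.

C(n) = 5 × C(n-1), C(0) = 500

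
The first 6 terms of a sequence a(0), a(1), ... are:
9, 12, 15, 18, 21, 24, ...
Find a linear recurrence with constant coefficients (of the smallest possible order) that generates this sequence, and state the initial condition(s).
Look for the lowest-order linear relation among consecutive terms.
Observation: consecutive differences are constant (= 3).
Check at n=2: 1·12 + 3 = 15. ✓

a(n) = a(n-1) + 3, a(0) = 9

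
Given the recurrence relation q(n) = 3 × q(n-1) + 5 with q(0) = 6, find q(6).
Computing step by step:
q(0) = 6
q(1) = 3 × 6 + 5 = 23
q(2) = 3 × 23 + 5 = 74
q(3) = 3 × 74 + 5 = 227
q(4) = 3 × 227 + 5 = 686
q(5) = 3 × 686 + 5 = 2063
q(6) = 3 × 2063 + 5 = 6194

6194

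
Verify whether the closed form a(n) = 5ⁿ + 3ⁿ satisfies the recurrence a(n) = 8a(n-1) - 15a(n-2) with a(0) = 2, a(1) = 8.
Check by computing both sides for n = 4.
From the recurrence with a(0) = 2, a(1) = 8:
  a(0) = 2, a(1) = 8, a(2) = 34, a(3) = 152, a(4) = 706
  so the recurrence gives a(4) = 706.
From the proposed closed form a(n) = 5ⁿ + 3ⁿ:
  a(4) = 706.
Both sides give 706 at n = 4, and the initial condition(s) match, so the closed form is consistent.

Yes, the closed form is correct.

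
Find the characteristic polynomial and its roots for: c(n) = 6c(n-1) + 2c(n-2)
Substitute c(n) = rⁿ and divide through by rⁿ⁻²: r² - 6r - 2 = 0
Discriminant: 6² + 4·2 = 44, not a perfect square, so by the quadratic formula r = (6 ± √44)/2.
General solution: c(n) = A·r₁ⁿ + B·r₂ⁿ where r₁,r₂ = (6 ± √44)/2

Characteristic: r² - 6r - 2 = 0, Roots: r = (6 ± √44)/2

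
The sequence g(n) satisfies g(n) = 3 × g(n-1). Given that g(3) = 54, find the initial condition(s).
In general g(n) = 3ⁿ · g(0). At n = 3: g(0) = g(3) / 3^3 = 54 / 27 = 2.

g(0) = 2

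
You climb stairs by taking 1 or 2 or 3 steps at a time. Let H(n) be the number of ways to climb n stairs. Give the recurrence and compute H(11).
Condition on the size of the last step (1 to 3): before it there were n-1, …, n-3 stairs climbed, and these cases are disjoint, so H(n) = H(n-1) + H(n-2) + H(n-3) (order-3 linear recurrence).
Initial conditions by direct count (compositions of i into parts ≤ 3): H(1) = 1; H(2) = 2; H(3) = 4.
Iterating the recurrence: H(4) = 7, H(5) = 13, H(6) = 24, H(7) = 44, H(8) = 81, H(9) = 149, H(10) = 274, H(11) = 504.

H(n) = H(n-1) + H(n-2) + H(n-3), H(1) = 1, H(2) = 2, H(3) = 4; H(11) = 504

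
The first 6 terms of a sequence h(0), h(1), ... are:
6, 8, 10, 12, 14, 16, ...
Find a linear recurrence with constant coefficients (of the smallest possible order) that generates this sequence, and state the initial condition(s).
Look for the lowest-order linear relation among consecutive terms.
Observation: consecutive differences are constant (= 2).
Check at n=2: 1·8 + 2 = 10. ✓

h(n) = h(n-1) + 2, h(0) = 6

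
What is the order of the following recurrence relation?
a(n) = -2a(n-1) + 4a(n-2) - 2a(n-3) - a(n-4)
The order is the largest lag k for which a(n-k) appears. Here the deepest term is a(n-4), so the order is 4.

Order 4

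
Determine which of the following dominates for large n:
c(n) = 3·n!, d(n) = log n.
Comparing growth rates:
Growth-rate hierarchy: log n ≺ any polynomial ≺ any exponential cⁿ (c>1) ≺ n! ≺ nⁿ.
factorial dominates logarithmic asymptotically.

c(n) grows faster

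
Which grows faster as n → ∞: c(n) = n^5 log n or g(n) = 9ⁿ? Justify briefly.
Comparing growth rates:
Growth-rate hierarchy: log n ≺ any polynomial ≺ any exponential cⁿ (c>1) ≺ n! ≺ nⁿ.
exponential base 9 dominates polynomial degree 5 (with log factor) asymptotically.

g(n) grows faster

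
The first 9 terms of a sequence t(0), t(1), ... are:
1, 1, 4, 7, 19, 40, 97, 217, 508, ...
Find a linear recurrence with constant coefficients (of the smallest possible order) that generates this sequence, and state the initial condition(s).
Look for the lowest-order linear relation among consecutive terms.
Observation: t(n) - 1·t(n-1) - (3)·t(n-2) = 0 holds for the shown terms, and no order-1 relation t(n) = α·t(n-1) + β fits.
Check at n=3: 1·4 + (3)·1 = 7. ✓

t(n) = t(n-1) + 3t(n-2), t(0) = 1, t(1) = 1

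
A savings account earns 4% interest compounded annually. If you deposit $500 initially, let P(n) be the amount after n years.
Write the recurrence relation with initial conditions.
Each year the balance grows by 4%, i.e. is multiplied by 1 + 4/100 = 1.04, so P(n) = 1.04 × P(n-1). The initial deposit gives P(0) = 500.
Unrolling gives the closed form P(n) = 500 × (1.04)ⁿ.

P(n) = 1.04 × P(n-1), P(0) = 500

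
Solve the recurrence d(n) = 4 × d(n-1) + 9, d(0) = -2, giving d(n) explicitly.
Recurrence: d(n) = 4 × d(n-1) + 9, initial: d(0) = -2.
Try d(n) = A·4ⁿ + C. Substituting: A·4ⁿ + C = 4(A·4ⁿ⁻¹ + C) + 9 = A·4ⁿ + 4C + 9, so C = 4C + 9, giving C = -3. Then d(0) = A - 3 = -2 gives A = 1.

d(n) = 4ⁿ - 3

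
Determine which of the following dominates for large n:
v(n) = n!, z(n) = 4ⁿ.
Comparing growth rates:
Growth-rate hierarchy: log n ≺ any polynomial ≺ any exponential cⁿ (c>1) ≺ n! ≺ nⁿ.
factorial dominates exponential base 4 asymptotically.

v(n) grows faster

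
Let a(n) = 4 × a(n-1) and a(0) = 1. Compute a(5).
Computing step by step:
a(0) = 1
a(1) = 4 × 1 = 4
a(2) = 4 × 4 = 16
a(3) = 4 × 16 = 64
a(4) = 4 × 64 = 256
a(5) = 4 × 256 = 1024

1024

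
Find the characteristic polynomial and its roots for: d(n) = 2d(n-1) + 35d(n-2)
Substitute d(n) = rⁿ and divide through by rⁿ⁻²: r² - 2r - 35 = 0
Factor: (r - 7)(r + 5) = 0, so r = 7, -5.
General solution: d(n) = A·7ⁿ + B·(-5)ⁿ

Characteristic: r² - 2r - 35 = 0, Roots: r = 7, -5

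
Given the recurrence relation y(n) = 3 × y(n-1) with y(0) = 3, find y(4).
Computing step by step:
y(0) = 3
y(1) = 3 × 3 = 9
y(2) = 3 × 9 = 27
y(3) = 3 × 27 = 81
y(4) = 3 × 81 = 243

243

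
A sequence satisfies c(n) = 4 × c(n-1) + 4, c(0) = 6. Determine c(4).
Computing step by step:
c(0) = 6
c(1) = 4 × 6 + 4 = 28
c(2) = 4 × 28 + 4 = 116
c(3) = 4 × 116 + 4 = 468
c(4) = 4 × 468 + 4 = 1876

1876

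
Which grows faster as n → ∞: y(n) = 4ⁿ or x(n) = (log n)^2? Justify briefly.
Comparing growth rates:
Growth-rate hierarchy: log n ≺ any polynomial ≺ any exponential cⁿ (c>1) ≺ n! ≺ nⁿ.
exponential base 4 dominates polylogarithmic (log n)^2 asymptotically.

y(n) grows faster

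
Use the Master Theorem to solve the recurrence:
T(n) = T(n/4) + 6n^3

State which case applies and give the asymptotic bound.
Master Theorem template: T(n) = a·T(n/b) + f(n).
Here: a=1, b=4, f(n)=6n^3
Compute log_b(a) = log_4(1) = 0.
f(n) = 6n^3 = Ω(n^(0+ε)) with ε = 3, and the regularity condition holds (a·f(n/b) = (a/b^3)·f(n) with a/b^3 = 4^-3 < 1). Case 3: T(n) = Θ(f(n)) = Θ(n^3).

Case 3: T(n) = Θ(n^3)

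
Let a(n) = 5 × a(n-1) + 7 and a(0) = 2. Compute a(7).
Computing step by step:
a(0) = 2
a(1) = 5 × 2 + 7 = 17
a(2) = 5 × 17 + 7 = 92
a(3) = 5 × 92 + 7 = 467
a(4) = 5 × 467 + 7 = 2342
a(5) = 5 × 2342 + 7 = 11717
a(6) = 5 × 11717 + 7 = 58592
a(7) = 5 × 58592 + 7 = 292967

292967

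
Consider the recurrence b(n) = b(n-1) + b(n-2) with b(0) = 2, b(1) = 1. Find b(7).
Computing the sequence terms:
2, 1, 3, 4, 7, 11, 18, 29

29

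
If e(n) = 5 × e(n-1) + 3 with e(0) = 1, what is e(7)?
Computing step by step:
e(0) = 1
e(1) = 5 × 1 + 3 = 8
e(2) = 5 × 8 + 3 = 43
e(3) = 5 × 43 + 3 = 218
e(4) = 5 × 218 + 3 = 1093
e(5) = 5 × 1093 + 3 = 5468
e(6) = 5 × 5468 + 3 = 27343
e(7) = 5 × 27343 + 3 = 136718

136718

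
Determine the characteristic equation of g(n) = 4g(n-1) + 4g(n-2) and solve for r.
Substitute g(n) = rⁿ and divide through by rⁿ⁻²: r² - 4r - 4 = 0
Discriminant: 4² + 4·4 = 32, not a perfect square, so by the quadratic formula r = (4 ± √32)/2.
General solution: g(n) = A·r₁ⁿ + B·r₂ⁿ where r₁,r₂ = (4 ± √32)/2

Characteristic: r² - 4r - 4 = 0, Roots: r = (4 ± √32)/2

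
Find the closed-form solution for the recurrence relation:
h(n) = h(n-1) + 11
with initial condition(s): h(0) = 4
Recurrence: h(n) = h(n-1) + 11, initial: h(0) = 4.
Each step adds 11, so h(n) = h(0) + 11n = 11n + 4.

h(n) = 11n + 4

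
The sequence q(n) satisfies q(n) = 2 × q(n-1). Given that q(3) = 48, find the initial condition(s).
In general q(n) = 2ⁿ · q(0). At n = 3: q(0) = q(3) / 2^3 = 48 / 8 = 6.

q(0) = 6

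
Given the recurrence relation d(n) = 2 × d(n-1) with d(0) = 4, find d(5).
Computing step by step:
d(0) = 4
d(1) = 2 × 4 = 8
d(2) = 2 × 8 = 16
d(3) = 2 × 16 = 32
d(4) = 2 × 32 = 64
d(5) = 2 × 64 = 128

128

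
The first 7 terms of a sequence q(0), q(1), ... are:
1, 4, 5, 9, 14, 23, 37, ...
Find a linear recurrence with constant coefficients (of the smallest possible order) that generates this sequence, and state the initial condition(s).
Look for the lowest-order linear relation among consecutive terms.
Observation: q(n) - 1·q(n-1) - (1)·q(n-2) = 0 holds for the shown terms, and no order-1 relation q(n) = α·q(n-1) + β fits.
Check at n=3: 1·5 + (1)·4 = 9. ✓

q(n) = q(n-1) + q(n-2), q(0) = 1, q(1) = 4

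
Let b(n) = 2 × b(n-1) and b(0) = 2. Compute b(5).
Computing step by step:
b(0) = 2
b(1) = 2 × 2 = 4
b(2) = 2 × 4 = 8
b(3) = 2 × 8 = 16
b(4) = 2 × 16 = 32
b(5) = 2 × 32 = 64

64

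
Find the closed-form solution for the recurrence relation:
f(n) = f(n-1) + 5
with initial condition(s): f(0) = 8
Recurrence: f(n) = f(n-1) + 5, initial: f(0) = 8.
Each step adds 5, so f(n) = f(0) + 5n = 5n + 8.

f(n) = 5n + 8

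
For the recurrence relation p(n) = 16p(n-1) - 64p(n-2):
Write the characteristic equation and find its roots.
Substitute p(n) = rⁿ and divide through by rⁿ⁻²: r² - 16r + 64 = 0
Factor: (r - 8)² = 0, so r = 8 (double root).
General solution: p(n) = (A + Bn)·8ⁿ

Characteristic: r² - 16r + 64 = 0, Roots: r = 8 (double root)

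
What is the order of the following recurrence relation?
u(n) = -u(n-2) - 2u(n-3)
The order is the largest lag k for which u(n-k) appears. Here the deepest term is u(n-3), so the order is 3.

Order 3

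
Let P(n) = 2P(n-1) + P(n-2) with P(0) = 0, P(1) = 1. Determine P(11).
Computing the sequence terms:
0, 1, 2, 5, 12, 29, 70, 169, 408, 985, 2378, 5741

5741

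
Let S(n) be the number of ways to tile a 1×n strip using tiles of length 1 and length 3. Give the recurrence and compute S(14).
Condition on the last tile: it has length 1 (leaving a 1×(n-1) strip) or length 3 (leaving a 1×(n-3) strip), so S(n) = S(n-1) + S(n-3) (order-3 linear recurrence).
For 0 ≤ i < 3 only unit tiles fit, so S(i) = 1.
Iterating the recurrence: S(3) = 2, S(4) = 3, S(5) = 4, S(6) = 6, S(7) = 9, S(8) = 13, S(9) = 19, S(10) = 28, S(11) = 41, S(12) = 60, S(13) = 88, S(14) = 129.

S(n) = S(n-1) + S(n-3), with S(i) = 1 for 0 ≤ i < 3; S(14) = 129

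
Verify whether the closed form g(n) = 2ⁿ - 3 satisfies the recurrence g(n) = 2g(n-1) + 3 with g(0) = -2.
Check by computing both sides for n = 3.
From the recurrence with g(0) = -2:
  g(0) = -2, g(1) = -1, g(2) = 1, g(3) = 5
  so the recurrence gives g(3) = 5.
From the proposed closed form g(n) = 2ⁿ - 3:
  g(3) = 5.
Both sides give 5 at n = 3, and the initial condition(s) match, so the closed form is consistent.

Yes, the closed form is correct.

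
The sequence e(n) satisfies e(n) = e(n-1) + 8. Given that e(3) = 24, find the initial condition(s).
e(3) = e(0) + 3·8, so e(0) = 24 - 24 = 0.

e(0) = 0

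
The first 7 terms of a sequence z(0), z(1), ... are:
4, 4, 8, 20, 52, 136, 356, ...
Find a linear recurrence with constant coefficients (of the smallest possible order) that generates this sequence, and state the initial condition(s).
Look for the lowest-order linear relation among consecutive terms.
Observation: z(n) - 3·z(n-1) - (-1)·z(n-2) = 0 holds for the shown terms, and no order-1 relation z(n) = α·z(n-1) + β fits.
Check at n=3: 3·8 + (-1)·4 = 20. ✓

z(n) = 3z(n-1) - z(n-2), z(0) = 4, z(1) = 4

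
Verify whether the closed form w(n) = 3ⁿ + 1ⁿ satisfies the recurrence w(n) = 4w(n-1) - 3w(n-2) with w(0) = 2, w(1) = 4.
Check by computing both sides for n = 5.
From the recurrence with w(0) = 2, w(1) = 4:
  w(0) = 2, w(1) = 4, w(2) = 10, w(3) = 28, w(4) = 82, w(5) = 244
  so the recurrence gives w(5) = 244.
From the proposed closed form w(n) = 3ⁿ + 1ⁿ:
  w(5) = 244.
Both sides give 244 at n = 5, and the initial condition(s) match, so the closed form is consistent.

Yes, the closed form is correct.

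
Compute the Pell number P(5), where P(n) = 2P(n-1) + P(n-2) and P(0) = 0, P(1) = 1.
Computing the sequence terms:
0, 1, 2, 5, 12, 29

29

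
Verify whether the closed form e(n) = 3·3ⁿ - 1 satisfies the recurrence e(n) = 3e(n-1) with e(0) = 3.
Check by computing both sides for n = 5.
From the recurrence with e(0) = 3:
  e(0) = 3, e(1) = 9, e(2) = 27, e(3) = 81, e(4) = 243, e(5) = 729
  so the recurrence gives e(5) = 729.
From the proposed closed form e(n) = 3·3ⁿ - 1:
  e(5) = 728.
The recurrence gives 729 but the closed form gives 728, so the closed form does not satisfy the recurrence.

No, the closed form is incorrect.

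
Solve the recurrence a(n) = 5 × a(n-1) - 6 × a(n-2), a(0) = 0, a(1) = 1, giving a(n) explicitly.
Recurrence: a(n) = 5 × a(n-1) - 6 × a(n-2), initial: a(0) = 0, a(1) = 1.
Characteristic equation: r² - 5r + 6 = 0, which factors as (r - 3)(r - 2) = 0, so r = 3, 2. General solution a(n) = A·3ⁿ + B·2ⁿ. From a(0) = 0: A + B = 0. From a(1) = 1: 3A + 2B = 1. Solving gives A = 1, B = -1.

a(n) = 3ⁿ - 2ⁿ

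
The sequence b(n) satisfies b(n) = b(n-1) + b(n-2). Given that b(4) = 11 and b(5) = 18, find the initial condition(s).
Work backwards using b(k) = b(k+2) - b(k+1):
b(3) = b(5) - b(4) = 18 - 11 = 7
b(2) = b(4) - b(3) = 11 - 7 = 4
b(1) = b(3) - b(2) = 7 - 4 = 3
b(0) = b(2) - b(1) = 4 - 3 = 1

b(0) = 1, b(1) = 3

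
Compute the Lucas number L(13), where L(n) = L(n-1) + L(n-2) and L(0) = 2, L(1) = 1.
Computing the sequence terms:
2, 1, 3, 4, 7, 11, 18, 29, 47, 76, 123, 199, 322, 521

521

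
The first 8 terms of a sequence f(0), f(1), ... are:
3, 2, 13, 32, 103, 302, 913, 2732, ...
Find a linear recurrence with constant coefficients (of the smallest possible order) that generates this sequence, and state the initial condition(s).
Look for the lowest-order linear relation among consecutive terms.
Observation: f(n) - 2·f(n-1) - (3)·f(n-2) = 0 holds for the shown terms, and no order-1 relation f(n) = α·f(n-1) + β fits.
Check at n=3: 2·13 + (3)·2 = 32. ✓

f(n) = 2f(n-1) + 3f(n-2), f(0) = 3, f(1) = 2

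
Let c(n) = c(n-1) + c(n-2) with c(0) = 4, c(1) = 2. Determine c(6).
Computing the sequence terms:
4, 2, 6, 8, 14, 22, 36

36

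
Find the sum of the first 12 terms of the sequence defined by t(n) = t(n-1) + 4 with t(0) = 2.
Computing the sequence terms: 2, 6, 10, 14, 18, 22, 26, 30, 34, 38, 42, 46
Adding these values together:

288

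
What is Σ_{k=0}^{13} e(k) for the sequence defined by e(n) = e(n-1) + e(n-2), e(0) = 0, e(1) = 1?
Computing the sequence terms: 0, 1, 1, 2, 3, 5, 8, 13, 21, 34, 55, 89, 144, 233
Adding these values together:

609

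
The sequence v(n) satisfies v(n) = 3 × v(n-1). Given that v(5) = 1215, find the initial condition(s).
In general v(n) = 3ⁿ · v(0). At n = 5: v(0) = v(5) / 3^5 = 1215 / 243 = 5.

v(0) = 5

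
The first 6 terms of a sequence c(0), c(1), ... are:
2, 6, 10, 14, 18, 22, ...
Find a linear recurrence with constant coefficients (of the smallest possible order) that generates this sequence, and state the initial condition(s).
Look for the lowest-order linear relation among consecutive terms.
Observation: consecutive differences are constant (= 4).
Check at n=2: 1·6 + 4 = 10. ✓

c(n) = c(n-1) + 4, c(0) = 2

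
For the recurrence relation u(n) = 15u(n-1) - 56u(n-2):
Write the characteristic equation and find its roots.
Substitute u(n) = rⁿ and divide through by rⁿ⁻²: r² - 15r + 56 = 0
Factor: (r - 7)(r - 8) = 0, so r = 7, 8.
General solution: u(n) = A·7ⁿ + B·8ⁿ

Characteristic: r² - 15r + 56 = 0, Roots: r = 7, 8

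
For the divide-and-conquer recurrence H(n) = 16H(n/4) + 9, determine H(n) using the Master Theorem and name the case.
Master Theorem template: H(n) = a·H(n/b) + f(n).
Here: a=16, b=4, f(n)=9
Compute log_b(a) = log_4(16) = 2.
f(n) = 9 = O(n^(2-ε)) with ε = 2. Case 1: H(n) = Θ(n^log_b(a)) = Θ(n^2).

Case 1: H(n) = Θ(n^2)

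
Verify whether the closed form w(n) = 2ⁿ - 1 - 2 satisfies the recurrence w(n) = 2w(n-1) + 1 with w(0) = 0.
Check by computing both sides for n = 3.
From the recurrence with w(0) = 0:
  w(0) = 0, w(1) = 1, w(2) = 3, w(3) = 7
  so the recurrence gives w(3) = 7.
From the proposed closed form w(n) = 2ⁿ - 1 - 2:
  w(3) = 5.
The recurrence gives 7 but the closed form gives 5, so the closed form does not satisfy the recurrence.

No, the closed form is incorrect.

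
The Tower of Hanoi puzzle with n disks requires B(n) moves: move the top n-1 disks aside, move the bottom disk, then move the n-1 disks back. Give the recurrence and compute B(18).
Moving n disks = move the top n-1 disks aside (B(n-1) moves) + move the largest disk (1 move) + move the n-1 disks back on top (B(n-1) moves), so B(n) = 2B(n-1) + 1, with B(1) = 1 (a single disk takes one move).
First terms: 1, 3, 7, 15, 31, 63, … — each is one less than a power of 2. Indeed B(n) + 1 = 2(B(n-1) + 1) with B(1) + 1 = 2, so B(n) + 1 = 2ⁿ and B(n) = 2ⁿ - 1.
Hence B(18) = 2^18 - 1 = 262144 - 1 = 262143.

B(n) = 2B(n-1) + 1, B(1) = 1; B(18) = 262143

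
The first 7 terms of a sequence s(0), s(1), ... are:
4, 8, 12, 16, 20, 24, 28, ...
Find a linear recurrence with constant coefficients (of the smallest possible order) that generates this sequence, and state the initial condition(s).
Look for the lowest-order linear relation among consecutive terms.
Observation: consecutive differences are constant (= 4).
Check at n=2: 1·8 + 4 = 12. ✓

s(n) = s(n-1) + 4, s(0) = 4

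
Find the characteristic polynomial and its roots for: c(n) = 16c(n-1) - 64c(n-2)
Substitute c(n) = rⁿ and divide through by rⁿ⁻²: r² - 16r + 64 = 0
Factor: (r - 8)² = 0, so r = 8 (double root).
General solution: c(n) = (A + Bn)·8ⁿ

Characteristic: r² - 16r + 64 = 0, Roots: r = 8 (double root)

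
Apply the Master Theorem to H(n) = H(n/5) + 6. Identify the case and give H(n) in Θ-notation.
Master Theorem template: H(n) = a·H(n/b) + f(n).
Here: a=1, b=5, f(n)=6
Compute log_b(a) = log_5(1) = 0.
f(n) = 6 = Θ(1). Case 2: H(n) = Θ(log n).

Case 2: H(n) = Θ(log n)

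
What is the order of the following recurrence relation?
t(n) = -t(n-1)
The order is the largest lag k for which t(n-k) appears. Here the deepest term is t(n-1), so the order is 1.

Order 1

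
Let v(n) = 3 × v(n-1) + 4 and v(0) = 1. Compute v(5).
Computing step by step:
v(0) = 1
v(1) = 3 × 1 + 4 = 7
v(2) = 3 × 7 + 4 = 25
v(3) = 3 × 25 + 4 = 79
v(4) = 3 × 79 + 4 = 241
v(5) = 3 × 241 + 4 = 727

727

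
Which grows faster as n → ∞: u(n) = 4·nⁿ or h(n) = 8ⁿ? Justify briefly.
Comparing growth rates:
Growth-rate hierarchy: log n ≺ any polynomial ≺ any exponential cⁿ (c>1) ≺ n! ≺ nⁿ.
super-exponential nⁿ dominates exponential base 8 asymptotically.

u(n) grows faster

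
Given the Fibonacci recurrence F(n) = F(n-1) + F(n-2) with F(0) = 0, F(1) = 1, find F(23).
Computing the sequence terms:
0, 1, 1, 2, 3, 5, 8, 13, 21, 34, 55, 89, 144, 233, 377, 610, 987, 1597, 2584, 4181, 6765, 10946, 17711, 28657

28657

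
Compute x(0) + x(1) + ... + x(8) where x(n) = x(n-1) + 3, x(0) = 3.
Computing the sequence terms: 3, 6, 9, 12, 15, 18, 21, 24, 27
Adding these values together:

135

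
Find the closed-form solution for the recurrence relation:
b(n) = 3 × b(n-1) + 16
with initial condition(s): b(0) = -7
Recurrence: b(n) = 3 × b(n-1) + 16, initial: b(0) = -7.
Try b(n) = A·3ⁿ + C. Substituting: A·3ⁿ + C = 3(A·3ⁿ⁻¹ + C) + 16 = A·3ⁿ + 3C + 16, so C = 3C + 16, giving C = -8. Then b(0) = A - 8 = -7 gives A = 1.

b(n) = 3ⁿ - 8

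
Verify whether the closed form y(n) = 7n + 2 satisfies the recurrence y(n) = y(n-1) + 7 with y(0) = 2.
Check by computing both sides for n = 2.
From the recurrence with y(0) = 2:
  y(0) = 2, y(1) = 9, y(2) = 16
  so the recurrence gives y(2) = 16.
From the proposed closed form y(n) = 7n + 2:
  y(2) = 16.
Both sides give 16 at n = 2, and the initial condition(s) match, so the closed form is consistent.

Yes, the closed form is correct.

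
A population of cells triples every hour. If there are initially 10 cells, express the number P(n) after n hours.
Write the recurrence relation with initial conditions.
Each hour multiplies the count by 3, so the count after n hours depends only on the count after n-1 hours: P(n) = 3 × P(n-1). The starting count gives P(0) = 10.
Unrolling n times gives the closed form P(n) = 10 × 3ⁿ.

P(n) = 3 × P(n-1), P(0) = 10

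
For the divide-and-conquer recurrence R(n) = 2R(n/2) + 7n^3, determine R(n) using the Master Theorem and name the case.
Master Theorem template: R(n) = a·R(n/b) + f(n).
Here: a=2, b=2, f(n)=7n^3
Compute log_b(a) = log_2(2) = 1.
f(n) = 7n^3 = Ω(n^(1+ε)) with ε = 2, and the regularity condition holds (a·f(n/b) = (a/b^3)·f(n) with a/b^3 = 2^-2 < 1). Case 3: R(n) = Θ(f(n)) = Θ(n^3).

Case 3: R(n) = Θ(n^3)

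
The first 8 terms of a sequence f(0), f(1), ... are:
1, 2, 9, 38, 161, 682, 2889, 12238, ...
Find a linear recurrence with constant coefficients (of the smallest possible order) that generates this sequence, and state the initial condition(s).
Look for the lowest-order linear relation among consecutive terms.
Observation: f(n) - 4·f(n-1) - (1)·f(n-2) = 0 holds for the shown terms, and no order-1 relation f(n) = α·f(n-1) + β fits.
Check at n=3: 4·9 + (1)·2 = 38. ✓

f(n) = 4f(n-1) + f(n-2), f(0) = 1, f(1) = 2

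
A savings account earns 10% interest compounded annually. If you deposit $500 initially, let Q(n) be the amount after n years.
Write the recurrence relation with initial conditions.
Each year the balance grows by 10%, i.e. is multiplied by 1 + 10/100 = 1.1, so Q(n) = 1.1 × Q(n-1). The initial deposit gives Q(0) = 500.
Unrolling gives the closed form Q(n) = 500 × (1.1)ⁿ.

Q(n) = 1.1 × Q(n-1), Q(0) = 500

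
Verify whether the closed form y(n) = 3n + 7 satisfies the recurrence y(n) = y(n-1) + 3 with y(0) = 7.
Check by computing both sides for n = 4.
From the recurrence with y(0) = 7:
  y(0) = 7, y(1) = 10, y(2) = 13, y(3) = 16, y(4) = 19
  so the recurrence gives y(4) = 19.
From the proposed closed form y(n) = 3n + 7:
  y(4) = 19.
Both sides give 19 at n = 4, and the initial condition(s) match, so the closed form is consistent.

Yes, the closed form is correct.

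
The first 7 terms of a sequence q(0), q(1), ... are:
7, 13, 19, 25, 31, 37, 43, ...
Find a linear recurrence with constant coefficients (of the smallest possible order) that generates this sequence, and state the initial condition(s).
Look for the lowest-order linear relation among consecutive terms.
Observation: consecutive differences are constant (= 6).
Check at n=2: 1·13 + 6 = 19. ✓

q(n) = q(n-1) + 6, q(0) = 7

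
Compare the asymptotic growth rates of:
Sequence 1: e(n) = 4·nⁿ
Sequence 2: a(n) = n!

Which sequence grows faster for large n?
Comparing growth rates:
Growth-rate hierarchy: log n ≺ any polynomial ≺ any exponential cⁿ (c>1) ≺ n! ≺ nⁿ.
super-exponential nⁿ dominates factorial asymptotically.

e(n) grows faster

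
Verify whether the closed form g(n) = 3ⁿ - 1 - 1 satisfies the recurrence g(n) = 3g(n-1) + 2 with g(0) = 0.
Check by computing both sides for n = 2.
From the recurrence with g(0) = 0:
  g(0) = 0, g(1) = 2, g(2) = 8
  so the recurrence gives g(2) = 8.
From the proposed closed form g(n) = 3ⁿ - 1 - 1:
  g(2) = 7.
The recurrence gives 8 but the closed form gives 7, so the closed form does not satisfy the recurrence.

No, the closed form is incorrect.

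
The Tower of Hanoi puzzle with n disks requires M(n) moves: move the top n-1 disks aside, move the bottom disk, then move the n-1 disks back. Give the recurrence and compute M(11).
Moving n disks = move the top n-1 disks aside (M(n-1) moves) + move the largest disk (1 move) + move the n-1 disks back on top (M(n-1) moves), so M(n) = 2M(n-1) + 1, with M(1) = 1 (a single disk takes one move).
First terms: 1, 3, 7, 15, 31, 63, … — each is one less than a power of 2. Indeed M(n) + 1 = 2(M(n-1) + 1) with M(1) + 1 = 2, so M(n) + 1 = 2ⁿ and M(n) = 2ⁿ - 1.
Hence M(11) = 2^11 - 1 = 2048 - 1 = 2047.

M(n) = 2M(n-1) + 1, M(1) = 1; M(11) = 2047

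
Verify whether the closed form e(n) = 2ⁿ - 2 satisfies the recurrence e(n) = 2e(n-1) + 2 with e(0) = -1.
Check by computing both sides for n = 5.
From the recurrence with e(0) = -1:
  e(0) = -1, e(1) = 0, e(2) = 2, e(3) = 6, e(4) = 14, e(5) = 30
  so the recurrence gives e(5) = 30.
From the proposed closed form e(n) = 2ⁿ - 2:
  e(5) = 30.
Both sides give 30 at n = 5, and the initial condition(s) match, so the closed form is consistent.

Yes, the closed form is correct.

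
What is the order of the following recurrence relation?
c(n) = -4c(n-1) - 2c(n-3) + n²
The order is the largest lag k for which c(n-k) appears. Here the deepest term is c(n-3) (the n² term is non-homogeneous and does not affect the order), so the order is 3.

Order 3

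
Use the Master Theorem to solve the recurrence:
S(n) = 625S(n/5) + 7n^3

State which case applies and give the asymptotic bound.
Master Theorem template: S(n) = a·S(n/b) + f(n).
Here: a=625, b=5, f(n)=7n^3
Compute log_b(a) = log_5(625) = 4.
f(n) = 7n^3 = O(n^(4-ε)) with ε = 1. Case 1: S(n) = Θ(n^log_b(a)) = Θ(n^4).

Case 1: S(n) = Θ(n^4)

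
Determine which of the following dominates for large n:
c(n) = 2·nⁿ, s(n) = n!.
Comparing growth rates:
Growth-rate hierarchy: log n ≺ any polynomial ≺ any exponential cⁿ (c>1) ≺ n! ≺ nⁿ.
super-exponential nⁿ dominates factorial asymptotically.

c(n) grows faster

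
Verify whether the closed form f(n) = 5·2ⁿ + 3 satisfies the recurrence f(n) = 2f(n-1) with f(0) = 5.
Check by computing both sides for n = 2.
From the recurrence with f(0) = 5:
  f(0) = 5, f(1) = 10, f(2) = 20
  so the recurrence gives f(2) = 20.
From the proposed closed form f(n) = 5·2ⁿ + 3:
  f(2) = 23.
The recurrence gives 20 but the closed form gives 23, so the closed form does not satisfy the recurrence.

No, the closed form is incorrect.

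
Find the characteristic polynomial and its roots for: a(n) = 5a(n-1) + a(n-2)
Substitute a(n) = rⁿ and divide through by rⁿ⁻²: r² - 5r - 1 = 0
Discriminant: 5² + 4·1 = 29, not a perfect square, so by the quadratic formula r = (5 ± √29)/2.
General solution: a(n) = A·r₁ⁿ + B·r₂ⁿ where r₁,r₂ = (5 ± √29)/2

Characteristic: r² - 5r - 1 = 0, Roots: r = (5 ± √29)/2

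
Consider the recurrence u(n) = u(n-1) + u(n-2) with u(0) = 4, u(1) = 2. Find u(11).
Computing the sequence terms:
4, 2, 6, 8, 14, 22, 36, 58, 94, 152, 246, 398

398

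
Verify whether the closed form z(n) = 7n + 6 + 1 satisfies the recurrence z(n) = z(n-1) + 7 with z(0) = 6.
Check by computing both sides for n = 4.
From the recurrence with z(0) = 6:
  z(0) = 6, z(1) = 13, z(2) = 20, z(3) = 27, z(4) = 34
  so the recurrence gives z(4) = 34.
From the proposed closed form z(n) = 7n + 6 + 1:
  z(4) = 35.
The recurrence gives 34 but the closed form gives 35, so the closed form does not satisfy the recurrence.

No, the closed form is incorrect.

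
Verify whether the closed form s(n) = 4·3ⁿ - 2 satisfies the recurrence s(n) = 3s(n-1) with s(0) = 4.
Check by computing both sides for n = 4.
From the recurrence with s(0) = 4:
  s(0) = 4, s(1) = 12, s(2) = 36, s(3) = 108, s(4) = 324
  so the recurrence gives s(4) = 324.
From the proposed closed form s(n) = 4·3ⁿ - 2:
  s(4) = 322.
The recurrence gives 324 but the closed form gives 322, so the closed form does not satisfy the recurrence.

No, the closed form is incorrect.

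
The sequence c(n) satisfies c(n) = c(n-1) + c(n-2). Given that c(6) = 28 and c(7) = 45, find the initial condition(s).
Work backwards using c(k) = c(k+2) - c(k+1):
c(5) = c(7) - c(6) = 45 - 28 = 17
c(4) = c(6) - c(5) = 28 - 17 = 11
c(3) = c(5) - c(4) = 17 - 11 = 6
c(2) = c(4) - c(3) = 11 - 6 = 5
c(1) = c(3) - c(2) = 6 - 5 = 1
c(0) = c(2) - c(1) = 5 - 1 = 4

c(0) = 4, c(1) = 1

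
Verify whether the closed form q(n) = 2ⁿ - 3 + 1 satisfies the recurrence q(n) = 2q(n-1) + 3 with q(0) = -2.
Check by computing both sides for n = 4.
From the recurrence with q(0) = -2:
  q(0) = -2, q(1) = -1, q(2) = 1, q(3) = 5, q(4) = 13
  so the recurrence gives q(4) = 13.
From the proposed closed form q(n) = 2ⁿ - 3 + 1:
  q(4) = 14.
The recurrence gives 13 but the closed form gives 14, so the closed form does not satisfy the recurrence.

No, the closed form is incorrect.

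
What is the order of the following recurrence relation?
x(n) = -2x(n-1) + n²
The order is the largest lag k for which x(n-k) appears. Here the deepest term is x(n-1) (the n² term is non-homogeneous and does not affect the order), so the order is 1.

Order 1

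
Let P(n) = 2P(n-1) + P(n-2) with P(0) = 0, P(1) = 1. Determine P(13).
Computing the sequence terms:
0, 1, 2, 5, 12, 29, 70, 169, 408, 985, 2378, 5741, 13860, 33461

33461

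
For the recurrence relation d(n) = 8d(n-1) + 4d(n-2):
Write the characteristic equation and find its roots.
Substitute d(n) = rⁿ and divide through by rⁿ⁻²: r² - 8r - 4 = 0
Discriminant: 8² + 4·4 = 80, not a perfect square, so by the quadratic formula r = (8 ± √80)/2.
General solution: d(n) = A·r₁ⁿ + B·r₂ⁿ where r₁,r₂ = (8 ± √80)/2

Characteristic: r² - 8r - 4 = 0, Roots: r = (8 ± √80)/2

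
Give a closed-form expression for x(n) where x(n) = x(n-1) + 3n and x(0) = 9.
Recurrence: x(n) = x(n-1) + 3n, initial: x(0) = 9.
Telescoping: x(n) = x(0) + 3·Σᵢ₌₁ⁿ i = 9 + 3·n(n+1)/2.

x(n) = 3·n(n+1)/2 + 9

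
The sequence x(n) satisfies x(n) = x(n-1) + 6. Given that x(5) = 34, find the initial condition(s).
x(5) = x(0) + 5·6, so x(0) = 34 - 30 = 4.

x(0) = 4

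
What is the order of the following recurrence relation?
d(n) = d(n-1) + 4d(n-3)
The order is the largest lag k for which d(n-k) appears. Here the deepest term is d(n-3), so the order is 3.

Order 3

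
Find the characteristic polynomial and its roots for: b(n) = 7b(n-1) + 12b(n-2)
Substitute b(n) = rⁿ and divide through by rⁿ⁻²: r² - 7r - 12 = 0
Discriminant: 7² + 4·12 = 97, not a perfect square, so by the quadratic formula r = (7 ± √97)/2.
General solution: b(n) = A·r₁ⁿ + B·r₂ⁿ where r₁,r₂ = (7 ± √97)/2

Characteristic: r² - 7r - 12 = 0, Roots: r = (7 ± √97)/2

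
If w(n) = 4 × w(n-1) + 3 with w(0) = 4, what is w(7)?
Computing step by step:
w(0) = 4
w(1) = 4 × 4 + 3 = 19
w(2) = 4 × 19 + 3 = 79
w(3) = 4 × 79 + 3 = 319
w(4) = 4 × 319 + 3 = 1279
w(5) = 4 × 1279 + 3 = 5119
w(6) = 4 × 5119 + 3 = 20479
w(7) = 4 × 20479 + 3 = 81919

81919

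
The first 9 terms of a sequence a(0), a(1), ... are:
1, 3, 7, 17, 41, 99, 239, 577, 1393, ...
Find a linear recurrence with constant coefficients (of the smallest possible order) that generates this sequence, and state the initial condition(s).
Look for the lowest-order linear relation among consecutive terms.
Observation: a(n) - 2·a(n-1) - (1)·a(n-2) = 0 holds for the shown terms, and no order-1 relation a(n) = α·a(n-1) + β fits.
Check at n=3: 2·7 + (1)·3 = 17. ✓

a(n) = 2a(n-1) + a(n-2), a(0) = 1, a(1) = 3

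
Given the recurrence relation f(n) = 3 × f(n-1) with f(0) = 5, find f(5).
Computing step by step:
f(0) = 5
f(1) = 3 × 5 = 15
f(2) = 3 × 15 = 45
f(3) = 3 × 45 = 135
f(4) = 3 × 135 = 405
f(5) = 3 × 405 = 1215

1215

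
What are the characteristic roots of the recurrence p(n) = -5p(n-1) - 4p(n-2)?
Substitute p(n) = rⁿ and divide through by rⁿ⁻²: r² + 5r + 4 = 0
Factor: (r + 1)(r + 4) = 0, so r = -1, -4.
General solution: p(n) = A·(-1)ⁿ + B·(-4)ⁿ

Characteristic: r² + 5r + 4 = 0, Roots: r = -1, -4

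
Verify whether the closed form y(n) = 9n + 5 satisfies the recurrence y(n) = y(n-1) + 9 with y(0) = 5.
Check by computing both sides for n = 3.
From the recurrence with y(0) = 5:
  y(0) = 5, y(1) = 14, y(2) = 23, y(3) = 32
  so the recurrence gives y(3) = 32.
From the proposed closed form y(n) = 9n + 5:
  y(3) = 32.
Both sides give 32 at n = 3, and the initial condition(s) match, so the closed form is consistent.

Yes, the closed form is correct.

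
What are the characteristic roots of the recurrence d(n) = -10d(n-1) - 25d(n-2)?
Substitute d(n) = rⁿ and divide through by rⁿ⁻²: r² + 10r + 25 = 0
Factor: (r + 5)² = 0, so r = -5 (double root).
General solution: d(n) = (A + Bn)·(-5)ⁿ

Characteristic: r² + 10r + 25 = 0, Roots: r = -5 (double root)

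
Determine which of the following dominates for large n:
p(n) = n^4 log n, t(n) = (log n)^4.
Comparing growth rates:
Growth-rate hierarchy: log n ≺ any polynomial ≺ any exponential cⁿ (c>1) ≺ n! ≺ nⁿ.
polynomial degree 4 (with log factor) dominates polylogarithmic (log n)^4 asymptotically.

p(n) grows faster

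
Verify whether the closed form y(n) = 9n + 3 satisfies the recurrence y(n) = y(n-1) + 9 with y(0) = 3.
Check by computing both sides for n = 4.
From the recurrence with y(0) = 3:
  y(0) = 3, y(1) = 12, y(2) = 21, y(3) = 30, y(4) = 39
  so the recurrence gives y(4) = 39.
From the proposed closed form y(n) = 9n + 3:
  y(4) = 39.
Both sides give 39 at n = 4, and the initial condition(s) match, so the closed form is consistent.

Yes, the closed form is correct.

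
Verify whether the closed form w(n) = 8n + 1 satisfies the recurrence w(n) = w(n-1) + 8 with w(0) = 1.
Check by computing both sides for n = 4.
From the recurrence with w(0) = 1:
  w(0) = 1, w(1) = 9, w(2) = 17, w(3) = 25, w(4) = 33
  so the recurrence gives w(4) = 33.
From the proposed closed form w(n) = 8n + 1:
  w(4) = 33.
Both sides give 33 at n = 4, and the initial condition(s) match, so the closed form is consistent.

Yes, the closed form is correct.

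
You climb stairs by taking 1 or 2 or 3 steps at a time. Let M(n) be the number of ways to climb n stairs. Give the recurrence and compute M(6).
Condition on the size of the last step (1 to 3): before it there were n-1, …, n-3 stairs climbed, and these cases are disjoint, so M(n) = M(n-1) + M(n-2) + M(n-3) (order-3 linear recurrence).
Initial conditions by direct count (compositions of i into parts ≤ 3): M(1) = 1; M(2) = 2; M(3) = 4.
Iterating the recurrence: M(4) = 7, M(5) = 13, M(6) = 24.

M(n) = M(n-1) + M(n-2) + M(n-3), M(1) = 1, M(2) = 2, M(3) = 4; M(6) = 24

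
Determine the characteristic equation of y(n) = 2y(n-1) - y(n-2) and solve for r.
Substitute y(n) = rⁿ and divide through by rⁿ⁻²: r² - 2r + 1 = 0
Factor: (r - 1)² = 0, so r = 1 (double root).
General solution: y(n) = (A + Bn)·1ⁿ

Characteristic: r² - 2r + 1 = 0, Roots: r = 1 (double root)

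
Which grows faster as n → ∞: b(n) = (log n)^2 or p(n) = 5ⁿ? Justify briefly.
Comparing growth rates:
Growth-rate hierarchy: log n ≺ any polynomial ≺ any exponential cⁿ (c>1) ≺ n! ≺ nⁿ.
exponential base 5 dominates polylogarithmic (log n)^2 asymptotically.

p(n) grows faster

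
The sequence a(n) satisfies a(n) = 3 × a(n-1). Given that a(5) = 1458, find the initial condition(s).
In general a(n) = 3ⁿ · a(0). At n = 5: a(0) = a(5) / 3^5 = 1458 / 243 = 6.

a(0) = 6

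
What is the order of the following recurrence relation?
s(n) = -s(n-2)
The order is the largest lag k for which s(n-k) appears. Here the deepest term is s(n-2), so the order is 2.

Order 2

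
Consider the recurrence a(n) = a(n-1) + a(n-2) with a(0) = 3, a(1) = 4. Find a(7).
Computing the sequence terms:
3, 4, 7, 11, 18, 29, 47, 76

76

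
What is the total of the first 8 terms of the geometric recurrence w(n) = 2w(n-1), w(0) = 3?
Computing the sequence terms: 3, 6, 12, 24, 48, 96, 192, 384
Adding these values together:

765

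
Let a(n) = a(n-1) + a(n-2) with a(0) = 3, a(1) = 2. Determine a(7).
Computing the sequence terms:
3, 2, 5, 7, 12, 19, 31, 50

50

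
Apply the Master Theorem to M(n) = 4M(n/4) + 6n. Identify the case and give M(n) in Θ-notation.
Master Theorem template: M(n) = a·M(n/b) + f(n).
Here: a=4, b=4, f(n)=6n
Compute log_b(a) = log_4(4) = 1.
f(n) = 6n = Θ(n). Case 2: M(n) = Θ(n log n).

Case 2: M(n) = Θ(n log n)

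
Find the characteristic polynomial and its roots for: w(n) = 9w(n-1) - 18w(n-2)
Substitute w(n) = rⁿ and divide through by rⁿ⁻²: r² - 9r + 18 = 0
Factor: (r - 6)(r - 3) = 0, so r = 6, 3.
General solution: w(n) = A·6ⁿ + B·3ⁿ

Characteristic: r² - 9r + 18 = 0, Roots: r = 6, 3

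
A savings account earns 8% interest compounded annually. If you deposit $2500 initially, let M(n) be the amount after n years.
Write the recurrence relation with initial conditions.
Each year the balance grows by 8%, i.e. is multiplied by 1 + 8/100 = 1.08, so M(n) = 1.08 × M(n-1). The initial deposit gives M(0) = 2500.
Unrolling gives the closed form M(n) = 2500 × (1.08)ⁿ.

M(n) = 1.08 × M(n-1), M(0) = 2500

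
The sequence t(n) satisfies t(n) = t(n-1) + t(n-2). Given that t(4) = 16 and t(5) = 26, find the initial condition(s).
Work backwards using t(k) = t(k+2) - t(k+1):
t(3) = t(5) - t(4) = 26 - 16 = 10
t(2) = t(4) - t(3) = 16 - 10 = 6
t(1) = t(3) - t(2) = 10 - 6 = 4
t(0) = t(2) - t(1) = 6 - 4 = 2

t(0) = 2, t(1) = 4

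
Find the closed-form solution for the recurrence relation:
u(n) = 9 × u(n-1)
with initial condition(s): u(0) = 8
Recurrence: u(n) = 9 × u(n-1), initial: u(0) = 8.
Each term is 9 times the previous, so this is geometric with ratio 9. After n steps: u(n) = u(0)·9ⁿ = 8·9ⁿ.

u(n) = 8·9ⁿ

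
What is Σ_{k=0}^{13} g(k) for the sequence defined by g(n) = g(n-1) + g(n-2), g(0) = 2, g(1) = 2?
Computing the sequence terms: 2, 2, 4, 6, 10, 16, 26, 42, 68, 110, 178, 288, 466, 754
Adding these values together:

1972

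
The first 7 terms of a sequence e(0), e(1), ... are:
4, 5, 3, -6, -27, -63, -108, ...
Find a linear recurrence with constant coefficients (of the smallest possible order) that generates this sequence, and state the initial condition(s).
Look for the lowest-order linear relation among consecutive terms.
Observation: e(n) - 3·e(n-1) - (-3)·e(n-2) = 0 holds for the shown terms, and no order-1 relation e(n) = α·e(n-1) + β fits.
Check at n=3: 3·3 + (-3)·5 = -6. ✓

e(n) = 3e(n-1) - 3e(n-2), e(0) = 4, e(1) = 5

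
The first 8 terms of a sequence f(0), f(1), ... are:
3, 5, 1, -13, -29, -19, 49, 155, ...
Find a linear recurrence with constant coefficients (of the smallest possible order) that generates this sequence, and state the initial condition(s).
Look for the lowest-order linear relation among consecutive terms.
Observation: f(n) - 2·f(n-1) - (-3)·f(n-2) = 0 holds for the shown terms, and no order-1 relation f(n) = α·f(n-1) + β fits.
Check at n=3: 2·1 + (-3)·5 = -13. ✓

f(n) = 2f(n-1) - 3f(n-2), f(0) = 3, f(1) = 5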